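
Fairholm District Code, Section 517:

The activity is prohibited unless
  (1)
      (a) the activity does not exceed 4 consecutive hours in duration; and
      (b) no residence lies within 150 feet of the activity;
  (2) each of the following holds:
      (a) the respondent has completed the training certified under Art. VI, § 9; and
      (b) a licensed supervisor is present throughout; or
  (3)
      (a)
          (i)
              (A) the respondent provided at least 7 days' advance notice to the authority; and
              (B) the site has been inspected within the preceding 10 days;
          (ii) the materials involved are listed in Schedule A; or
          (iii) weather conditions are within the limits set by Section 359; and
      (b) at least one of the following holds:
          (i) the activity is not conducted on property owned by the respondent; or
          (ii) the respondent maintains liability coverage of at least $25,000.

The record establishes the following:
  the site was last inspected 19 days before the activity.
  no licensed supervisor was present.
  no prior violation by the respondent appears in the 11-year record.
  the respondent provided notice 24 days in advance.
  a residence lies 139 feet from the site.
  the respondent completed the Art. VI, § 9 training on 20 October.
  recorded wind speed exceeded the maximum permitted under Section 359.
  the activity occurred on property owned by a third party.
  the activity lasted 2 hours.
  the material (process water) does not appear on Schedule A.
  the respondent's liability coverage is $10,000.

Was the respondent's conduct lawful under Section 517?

No — unlawful.

(a) ≤ 4 hrs duration — holds.
(b) no residence in 150 ft — not satisfied.
(1) = T AND F = false.
(a) training certified — met.
(b) supervisor present — not satisfied.
So (2) is not satisfied (T AND F).
(A) ≥7 days' notice — satisfied.
(B) site inspected — not met.
So (i) is not satisfied (T AND F).
(ii) Schedule A material — not met.
(iii) weather ok — fails.
(a): F OR F OR F → false.
(i) not (own property) — holds.
(ii) coverage ≥ $25,000 — not satisfied.
(b) = T OR F = true.
So (3) is not satisfied (F AND T).
Overall: F OR F OR F → false.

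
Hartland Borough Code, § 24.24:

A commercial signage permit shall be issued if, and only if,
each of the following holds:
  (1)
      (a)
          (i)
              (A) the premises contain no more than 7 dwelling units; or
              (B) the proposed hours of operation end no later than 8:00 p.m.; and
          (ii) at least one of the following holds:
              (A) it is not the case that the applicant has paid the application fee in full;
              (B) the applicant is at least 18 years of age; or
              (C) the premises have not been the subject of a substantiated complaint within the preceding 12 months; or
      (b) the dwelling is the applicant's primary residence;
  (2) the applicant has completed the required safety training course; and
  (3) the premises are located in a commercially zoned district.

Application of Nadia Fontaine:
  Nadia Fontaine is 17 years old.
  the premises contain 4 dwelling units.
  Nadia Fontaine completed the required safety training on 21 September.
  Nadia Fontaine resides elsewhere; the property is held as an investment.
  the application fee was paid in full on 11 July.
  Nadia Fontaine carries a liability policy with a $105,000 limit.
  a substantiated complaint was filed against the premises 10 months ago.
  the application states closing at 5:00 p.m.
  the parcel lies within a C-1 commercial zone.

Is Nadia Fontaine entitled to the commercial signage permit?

No — denied.

(A) ≤ 7 units — met.
(B) closes by 8 p.m. — holds.
(i): T OR T → true.
(A) not (fee paid) — not met.
(B) age ≥ 18 — not satisfied.
(C) no complaint in 12 mo. — not met.
(ii): F OR F OR F → false.
So (a) is not satisfied (T AND F).
(b) primary residence — not met.
So (1) is not satisfied (F OR F).
(2) safety training — holds.
(3) commercially zoned — met.
Overall: F AND T AND T → false.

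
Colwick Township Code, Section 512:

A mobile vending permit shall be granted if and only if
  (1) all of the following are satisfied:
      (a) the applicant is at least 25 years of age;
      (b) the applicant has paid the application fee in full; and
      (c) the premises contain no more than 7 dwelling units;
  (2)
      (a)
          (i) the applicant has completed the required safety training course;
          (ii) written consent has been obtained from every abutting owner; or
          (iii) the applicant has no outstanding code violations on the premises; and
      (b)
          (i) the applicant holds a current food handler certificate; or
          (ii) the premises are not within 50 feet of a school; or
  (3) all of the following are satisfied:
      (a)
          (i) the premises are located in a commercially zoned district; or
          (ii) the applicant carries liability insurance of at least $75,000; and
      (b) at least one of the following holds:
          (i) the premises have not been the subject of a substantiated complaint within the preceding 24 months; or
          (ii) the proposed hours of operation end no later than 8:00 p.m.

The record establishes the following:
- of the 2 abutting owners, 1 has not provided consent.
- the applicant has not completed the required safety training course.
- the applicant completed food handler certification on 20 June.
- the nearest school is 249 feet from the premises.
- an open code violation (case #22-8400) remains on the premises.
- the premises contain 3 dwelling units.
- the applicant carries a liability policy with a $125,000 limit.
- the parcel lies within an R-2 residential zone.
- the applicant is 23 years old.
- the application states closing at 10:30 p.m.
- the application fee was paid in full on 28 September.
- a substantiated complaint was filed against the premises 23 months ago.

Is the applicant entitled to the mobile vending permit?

No — denied.

(a) age ≥ 25 — fails.
(b) fee paid — satisfied.
(c) ≤ 7 units — holds.
(1) = F AND T AND T = false.
(i) safety training — not satisfied.
(ii) all abutters consent — not satisfied.
(iii) no code violations — not met.
(a): F OR F OR F → false.
(i) food handler cert. — holds.
(ii) ≥50 ft from school — met.
So (b) is satisfied (T OR T).
So (2) is not satisfied (F AND T).
(i) commercially zoned — fails.
(ii) insurance ≥ $75,000 — satisfied.
(a): F OR T → true.
(i) no complaint in 24 mo. — not satisfied.
(ii) closes by 8 p.m. — not met.
(b) = F OR F = false.
So (3) is not satisfied (T AND F).
So Overall is not satisfied (F OR F OR F).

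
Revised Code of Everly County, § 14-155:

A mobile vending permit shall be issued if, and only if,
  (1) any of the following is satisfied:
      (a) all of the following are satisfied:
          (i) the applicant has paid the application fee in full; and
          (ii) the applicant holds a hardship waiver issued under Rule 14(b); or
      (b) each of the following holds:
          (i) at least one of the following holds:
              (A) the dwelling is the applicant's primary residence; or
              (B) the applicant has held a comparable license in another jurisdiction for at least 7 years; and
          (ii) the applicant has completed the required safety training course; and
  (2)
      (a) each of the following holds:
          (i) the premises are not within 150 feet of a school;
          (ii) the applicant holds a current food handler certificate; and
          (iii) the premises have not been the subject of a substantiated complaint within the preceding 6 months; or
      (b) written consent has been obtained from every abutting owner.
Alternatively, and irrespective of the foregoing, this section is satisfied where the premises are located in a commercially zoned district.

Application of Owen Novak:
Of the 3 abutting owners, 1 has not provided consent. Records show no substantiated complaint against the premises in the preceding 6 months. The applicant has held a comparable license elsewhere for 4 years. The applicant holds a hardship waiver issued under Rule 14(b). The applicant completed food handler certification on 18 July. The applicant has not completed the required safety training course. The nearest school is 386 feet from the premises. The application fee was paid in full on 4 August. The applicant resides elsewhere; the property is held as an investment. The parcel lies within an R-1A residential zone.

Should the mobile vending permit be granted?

(i) fee paid — met.
(ii) hardship waiver — satisfied.
(a): T AND T → true.
(A) primary residence — not met.
(B) prior license ≥ 7 yr — not satisfied.
(i) = F OR F = false.
(ii) safety training — not met.
So (b) is not satisfied (F AND F).
(1): T OR F → true.
(i) ≥150 ft from school — holds.
(ii) food handler cert. — satisfied.
(iii) no complaint in 6 mo. — holds.
(a): T AND T AND T → true.
(b) all abutters consent — not met.
(2) = T OR F = true.
Overall = T AND T = true.
Exception (commercially zoned) — not satisfied.
Result: main true OR exception false → true.

Yes — granted.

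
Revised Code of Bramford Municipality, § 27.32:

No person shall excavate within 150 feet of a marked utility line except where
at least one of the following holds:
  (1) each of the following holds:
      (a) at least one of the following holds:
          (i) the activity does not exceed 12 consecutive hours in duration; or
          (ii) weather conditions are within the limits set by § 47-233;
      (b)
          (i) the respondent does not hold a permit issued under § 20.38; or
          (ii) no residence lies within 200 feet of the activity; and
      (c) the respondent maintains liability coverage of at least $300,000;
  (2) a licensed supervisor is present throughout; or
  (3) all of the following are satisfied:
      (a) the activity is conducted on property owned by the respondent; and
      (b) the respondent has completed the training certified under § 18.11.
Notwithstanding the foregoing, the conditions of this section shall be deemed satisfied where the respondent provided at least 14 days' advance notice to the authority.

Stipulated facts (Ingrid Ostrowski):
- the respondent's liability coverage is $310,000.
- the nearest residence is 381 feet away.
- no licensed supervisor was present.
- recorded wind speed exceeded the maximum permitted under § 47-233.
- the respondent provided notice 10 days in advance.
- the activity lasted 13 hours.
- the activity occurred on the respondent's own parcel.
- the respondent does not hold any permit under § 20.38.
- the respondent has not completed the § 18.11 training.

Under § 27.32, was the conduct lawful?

(i) ≤ 12 hrs duration — not met.
(ii) weather ok — not met.
(a) = F OR F = false.
(i) not (holds permit) — met.
(ii) no residence in 200 ft — holds.
(b): T OR T → true.
(c) coverage ≥ $300,000 — met.
(1): F AND T AND T → false.
(2) supervisor present — not satisfied.
(a) own property — holds.
(b) training certified — not satisfied.
(3) = T AND F = false.
So Overall is not satisfied (F OR F OR F).
Exception (≥14 days' notice) — not satisfied.
Result: main false OR exception false → false.

No — unlawful.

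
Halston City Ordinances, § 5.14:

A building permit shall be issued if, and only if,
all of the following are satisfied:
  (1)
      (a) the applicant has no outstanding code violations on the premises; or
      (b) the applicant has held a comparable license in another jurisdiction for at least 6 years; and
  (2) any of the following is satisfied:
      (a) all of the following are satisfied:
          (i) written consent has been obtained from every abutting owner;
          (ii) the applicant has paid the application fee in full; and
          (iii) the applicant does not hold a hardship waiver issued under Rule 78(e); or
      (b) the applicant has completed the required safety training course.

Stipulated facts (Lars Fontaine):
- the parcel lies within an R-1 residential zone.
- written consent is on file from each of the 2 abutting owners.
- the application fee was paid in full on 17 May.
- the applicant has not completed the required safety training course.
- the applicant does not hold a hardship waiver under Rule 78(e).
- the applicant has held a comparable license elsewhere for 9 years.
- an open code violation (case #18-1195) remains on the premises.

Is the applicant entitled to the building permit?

(a) no code violations — not satisfied.
(b) prior license ≥ 6 yr — met.
(1) = F OR T = true.
(i) all abutters consent — met.
(ii) fee paid — met.
(iii) not (hardship waiver) — met.
(a) = T AND T AND T = true.
(b) safety training — fails.
(2): T OR F → true.
So Overall is satisfied (T AND T).

Yes — granted.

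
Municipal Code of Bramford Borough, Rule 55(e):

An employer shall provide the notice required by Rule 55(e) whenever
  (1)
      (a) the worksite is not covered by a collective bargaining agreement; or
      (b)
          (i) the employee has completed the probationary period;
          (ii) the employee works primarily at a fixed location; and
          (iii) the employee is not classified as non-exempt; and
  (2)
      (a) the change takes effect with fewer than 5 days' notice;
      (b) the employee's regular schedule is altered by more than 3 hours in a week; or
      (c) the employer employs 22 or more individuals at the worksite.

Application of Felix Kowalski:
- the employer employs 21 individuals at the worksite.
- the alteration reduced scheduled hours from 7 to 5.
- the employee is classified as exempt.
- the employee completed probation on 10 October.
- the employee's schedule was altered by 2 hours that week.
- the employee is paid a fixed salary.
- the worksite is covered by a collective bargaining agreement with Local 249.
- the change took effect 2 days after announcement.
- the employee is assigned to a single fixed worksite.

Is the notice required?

Yes — required.

(a) no CBA — not satisfied.
(i) past probation — satisfied.
(ii) fixed location — holds.
(iii) not (non-exempt) — satisfied.
(b) = T AND T AND T = true.
So (1) is satisfied (F OR T).
(a) < 5 days' notice — satisfied.
(b) schedule shift > 3h — not satisfied.
(c) ≥ 22 at site — fails.
(2) = T OR F OR F = true.
So Overall is satisfied (T AND T).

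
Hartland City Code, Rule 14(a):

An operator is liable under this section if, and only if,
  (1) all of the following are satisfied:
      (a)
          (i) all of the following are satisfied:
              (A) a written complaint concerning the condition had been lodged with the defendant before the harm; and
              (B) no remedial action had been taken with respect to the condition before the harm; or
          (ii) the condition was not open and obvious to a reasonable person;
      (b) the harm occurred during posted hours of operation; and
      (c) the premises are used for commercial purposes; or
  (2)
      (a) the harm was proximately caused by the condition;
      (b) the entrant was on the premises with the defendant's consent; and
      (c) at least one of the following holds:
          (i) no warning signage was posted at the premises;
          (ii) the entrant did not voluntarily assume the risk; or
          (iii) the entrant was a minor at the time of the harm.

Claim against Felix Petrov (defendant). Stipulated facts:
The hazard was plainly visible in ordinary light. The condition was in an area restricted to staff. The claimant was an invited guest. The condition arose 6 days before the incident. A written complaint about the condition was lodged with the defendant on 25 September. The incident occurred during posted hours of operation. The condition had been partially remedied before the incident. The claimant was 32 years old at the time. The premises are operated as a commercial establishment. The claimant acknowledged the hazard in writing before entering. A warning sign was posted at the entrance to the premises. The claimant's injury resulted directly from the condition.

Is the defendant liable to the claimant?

(A) complaint lodged — met.
(B) no remedial action — not satisfied.
So (i) is not satisfied (T AND F).
(ii) not open/obvious — fails.
(a): F OR F → false.
(b) during posted hours — holds.
(c) commercial use — met.
(1) = F AND T AND T = false.
(a) proximate cause — satisfied.
(b) consent to enter — satisfied.
(i) no signage posted — fails.
(ii) no assumed risk — not met.
(iii) entrant a minor — not satisfied.
(c) = F OR F OR F = false.
So (2) is not satisfied (T AND T AND F).
Overall = F OR F = false.

No — not liable.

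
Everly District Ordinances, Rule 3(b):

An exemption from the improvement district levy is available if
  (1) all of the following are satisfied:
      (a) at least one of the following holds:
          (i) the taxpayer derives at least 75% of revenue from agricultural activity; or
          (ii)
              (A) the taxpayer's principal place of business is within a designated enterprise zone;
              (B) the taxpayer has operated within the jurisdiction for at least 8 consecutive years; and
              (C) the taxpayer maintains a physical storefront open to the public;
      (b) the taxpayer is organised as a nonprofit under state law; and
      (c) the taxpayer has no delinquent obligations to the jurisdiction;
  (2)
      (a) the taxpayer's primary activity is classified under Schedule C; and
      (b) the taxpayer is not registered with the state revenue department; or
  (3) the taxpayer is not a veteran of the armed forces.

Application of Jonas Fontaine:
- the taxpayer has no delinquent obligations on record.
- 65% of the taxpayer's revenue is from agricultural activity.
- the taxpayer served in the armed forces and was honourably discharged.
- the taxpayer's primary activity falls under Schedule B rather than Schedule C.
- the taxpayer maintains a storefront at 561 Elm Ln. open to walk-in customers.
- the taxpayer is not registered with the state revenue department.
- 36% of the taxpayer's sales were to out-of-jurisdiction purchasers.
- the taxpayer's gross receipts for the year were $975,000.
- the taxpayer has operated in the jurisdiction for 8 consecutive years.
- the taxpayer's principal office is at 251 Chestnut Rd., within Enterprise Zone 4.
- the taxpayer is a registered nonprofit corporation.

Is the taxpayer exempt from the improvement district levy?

Yes — exempt.

(i) ≥75% agricultural — fails.
(A) in enterprise zone — satisfied.
(B) ≥ 8 yrs in jurisdiction — met.
(C) has storefront — met.
(ii): T AND T AND T → true.
(a): F OR T → true.
(b) nonprofit — holds.
(c) no delinquency — satisfied.
(1): T AND T AND T → true.
(a) Schedule C activity — not met.
(b) not (state-registered) — met.
(2) = F AND T = false.
(3) not (veteran) — not met.
Overall = T OR F OR F = true.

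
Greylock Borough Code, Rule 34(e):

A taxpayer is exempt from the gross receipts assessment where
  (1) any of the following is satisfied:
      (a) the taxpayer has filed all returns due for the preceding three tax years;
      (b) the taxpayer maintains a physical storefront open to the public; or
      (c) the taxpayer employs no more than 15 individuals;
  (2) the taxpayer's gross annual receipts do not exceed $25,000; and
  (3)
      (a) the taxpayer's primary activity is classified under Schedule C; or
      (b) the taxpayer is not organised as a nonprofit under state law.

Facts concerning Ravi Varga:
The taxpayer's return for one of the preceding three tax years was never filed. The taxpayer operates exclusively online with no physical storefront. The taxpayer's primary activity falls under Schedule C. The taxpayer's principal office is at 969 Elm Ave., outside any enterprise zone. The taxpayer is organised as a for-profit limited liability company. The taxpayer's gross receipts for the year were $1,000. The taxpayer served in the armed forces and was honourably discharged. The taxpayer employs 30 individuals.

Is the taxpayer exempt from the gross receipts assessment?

No — not exempt.

(a) returns current — not satisfied.
(b) has storefront — not satisfied.
(c) ≤ 15 employees — fails.
So (1) is not satisfied (F OR F OR F).
(2) receipts ≤ $25,000 — met.
(a) Schedule C activity — holds.
(b) not (nonprofit) — satisfied.
(3): T OR T → true.
Overall = F AND T AND T = false.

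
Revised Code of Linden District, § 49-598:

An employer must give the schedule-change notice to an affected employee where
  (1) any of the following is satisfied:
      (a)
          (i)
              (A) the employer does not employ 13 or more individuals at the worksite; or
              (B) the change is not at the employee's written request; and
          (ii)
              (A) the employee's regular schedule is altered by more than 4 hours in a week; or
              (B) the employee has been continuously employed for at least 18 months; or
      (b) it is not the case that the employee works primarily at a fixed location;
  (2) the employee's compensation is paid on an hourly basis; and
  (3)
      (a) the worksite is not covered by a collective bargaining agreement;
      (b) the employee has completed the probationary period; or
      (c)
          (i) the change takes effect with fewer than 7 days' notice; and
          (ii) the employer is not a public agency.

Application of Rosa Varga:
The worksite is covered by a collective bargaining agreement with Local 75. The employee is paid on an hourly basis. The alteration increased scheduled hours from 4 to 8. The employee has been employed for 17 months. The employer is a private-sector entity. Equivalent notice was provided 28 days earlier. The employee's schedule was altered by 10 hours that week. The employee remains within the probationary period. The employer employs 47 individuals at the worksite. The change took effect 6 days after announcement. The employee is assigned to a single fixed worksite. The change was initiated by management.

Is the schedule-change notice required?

(A) not (≥ 13 at site) — not satisfied.
(B) not employee-requested — satisfied.
(i): F OR T → true.
(A) schedule shift > 4h — holds.
(B) tenure ≥ 18 mo. — fails.
(ii) = T OR F = true.
So (a) is satisfied (T AND T).
(b) not (fixed location) — not satisfied.
So (1) is satisfied (T OR F).
(2) hourly-paid — met.
(a) no CBA — fails.
(b) past probation — not met.
(i) < 7 days' notice — holds.
(ii) not (public agency) — met.
(c) = T AND T = true.
(3) = F OR F OR T = true.
So Overall is satisfied (T AND T AND T).

Yes — required.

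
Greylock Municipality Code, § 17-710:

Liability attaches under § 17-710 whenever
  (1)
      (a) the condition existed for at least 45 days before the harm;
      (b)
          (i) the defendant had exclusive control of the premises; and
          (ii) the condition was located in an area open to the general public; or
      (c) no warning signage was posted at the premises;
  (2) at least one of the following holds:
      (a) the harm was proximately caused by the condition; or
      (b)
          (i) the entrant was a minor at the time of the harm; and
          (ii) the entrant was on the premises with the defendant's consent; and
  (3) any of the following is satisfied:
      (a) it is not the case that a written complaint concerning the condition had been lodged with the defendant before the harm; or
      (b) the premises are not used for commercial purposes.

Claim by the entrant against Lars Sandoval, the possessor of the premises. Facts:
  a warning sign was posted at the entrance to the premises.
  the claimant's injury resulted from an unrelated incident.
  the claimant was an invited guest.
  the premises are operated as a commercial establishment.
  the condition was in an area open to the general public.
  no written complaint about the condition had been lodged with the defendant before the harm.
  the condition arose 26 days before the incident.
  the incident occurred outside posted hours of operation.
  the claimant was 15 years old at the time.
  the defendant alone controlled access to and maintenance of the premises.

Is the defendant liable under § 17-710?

(a) condition ≥45 days old — not met.
(i) exclusive control — met.
(ii) public area — met.
(b) = T AND T = true.
(c) no signage posted — fails.
(1) = F OR T OR F = true.
(a) proximate cause — not met.
(i) entrant a minor — met.
(ii) consent to enter — satisfied.
So (b) is satisfied (T AND T).
(2) = F OR T = true.
(a) not (complaint lodged) — satisfied.
(b) not (commercial use) — not satisfied.
So (3) is satisfied (T OR F).
Overall = T AND T AND T = true.

Yes — liable.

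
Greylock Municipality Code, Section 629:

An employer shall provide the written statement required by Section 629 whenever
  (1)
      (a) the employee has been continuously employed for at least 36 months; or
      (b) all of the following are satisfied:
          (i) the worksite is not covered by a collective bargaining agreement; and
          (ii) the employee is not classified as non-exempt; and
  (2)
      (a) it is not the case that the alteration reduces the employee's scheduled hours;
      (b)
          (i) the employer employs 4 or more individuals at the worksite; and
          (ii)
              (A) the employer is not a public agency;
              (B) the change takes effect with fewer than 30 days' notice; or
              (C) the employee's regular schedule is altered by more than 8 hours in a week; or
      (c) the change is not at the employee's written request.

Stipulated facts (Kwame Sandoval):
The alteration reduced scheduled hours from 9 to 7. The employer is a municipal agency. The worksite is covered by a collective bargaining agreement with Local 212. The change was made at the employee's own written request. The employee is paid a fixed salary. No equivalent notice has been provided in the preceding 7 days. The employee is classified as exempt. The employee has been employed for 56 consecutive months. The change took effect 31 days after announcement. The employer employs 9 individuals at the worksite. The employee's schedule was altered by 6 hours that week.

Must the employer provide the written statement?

No — not required.

(a) tenure ≥ 36 mo. — satisfied.
(i) no CBA — not met.
(ii) not (non-exempt) — met.
(b): F AND T → false.
So (1) is satisfied (T OR F).
(a) not (hours reduced) — not met.
(i) ≥ 4 at site — holds.
(A) not (public agency) — fails.
(B) < 30 days' notice — not met.
(C) schedule shift > 8h — not satisfied.
(ii): F OR F OR F → false.
(b): T AND F → false.
(c) not employee-requested — fails.
So (2) is not satisfied (F OR F OR F).
Overall: T AND F → false.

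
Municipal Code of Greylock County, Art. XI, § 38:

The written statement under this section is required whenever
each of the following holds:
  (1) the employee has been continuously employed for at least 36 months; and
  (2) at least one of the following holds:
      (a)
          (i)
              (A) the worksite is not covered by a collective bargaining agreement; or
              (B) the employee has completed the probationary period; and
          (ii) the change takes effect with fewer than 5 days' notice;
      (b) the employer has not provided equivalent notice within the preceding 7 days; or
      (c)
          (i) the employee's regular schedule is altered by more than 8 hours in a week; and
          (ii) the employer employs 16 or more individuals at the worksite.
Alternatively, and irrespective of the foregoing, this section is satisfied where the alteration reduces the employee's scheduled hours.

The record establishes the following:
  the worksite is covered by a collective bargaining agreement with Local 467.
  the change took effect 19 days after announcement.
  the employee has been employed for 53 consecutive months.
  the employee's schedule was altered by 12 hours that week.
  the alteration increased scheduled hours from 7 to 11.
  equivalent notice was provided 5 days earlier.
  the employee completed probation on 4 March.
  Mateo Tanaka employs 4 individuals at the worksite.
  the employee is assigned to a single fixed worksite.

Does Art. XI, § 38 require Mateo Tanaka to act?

No — not required.

(1) tenure ≥ 36 mo. — satisfied.
(A) no CBA — fails.
(B) past probation — satisfied.
(i): F OR T → true.
(ii) < 5 days' notice — not met.
(a): T AND F → false.
(b) no recent notice — not met.
(i) schedule shift > 8h — met.
(ii) ≥ 16 at site — fails.
(c) = T AND F = false.
(2) = F OR F OR F = false.
Overall: T AND F → false.
Exception (hours reduced) — not satisfied.
Result: main false OR exception false → false.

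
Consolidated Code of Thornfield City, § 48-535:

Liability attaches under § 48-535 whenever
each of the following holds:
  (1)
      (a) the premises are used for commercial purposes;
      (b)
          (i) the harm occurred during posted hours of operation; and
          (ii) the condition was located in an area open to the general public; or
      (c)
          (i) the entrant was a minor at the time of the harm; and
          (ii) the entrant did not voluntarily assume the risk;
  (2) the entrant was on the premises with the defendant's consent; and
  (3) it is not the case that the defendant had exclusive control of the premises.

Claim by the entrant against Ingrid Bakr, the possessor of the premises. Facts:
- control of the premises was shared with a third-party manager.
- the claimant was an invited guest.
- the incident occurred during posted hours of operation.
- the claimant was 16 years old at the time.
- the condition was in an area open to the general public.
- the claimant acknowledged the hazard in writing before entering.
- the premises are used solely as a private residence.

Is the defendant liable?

(a) commercial use — not satisfied.
(i) during posted hours — met.
(ii) public area — holds.
So (b) is satisfied (T AND T).
(i) entrant a minor — holds.
(ii) no assumed risk — not satisfied.
So (c) is not satisfied (T AND F).
So (1) is satisfied (F OR T OR F).
(2) consent to enter — met.
(3) not (exclusive control) — holds.
Overall = T AND T AND T = true.

Yes — liable.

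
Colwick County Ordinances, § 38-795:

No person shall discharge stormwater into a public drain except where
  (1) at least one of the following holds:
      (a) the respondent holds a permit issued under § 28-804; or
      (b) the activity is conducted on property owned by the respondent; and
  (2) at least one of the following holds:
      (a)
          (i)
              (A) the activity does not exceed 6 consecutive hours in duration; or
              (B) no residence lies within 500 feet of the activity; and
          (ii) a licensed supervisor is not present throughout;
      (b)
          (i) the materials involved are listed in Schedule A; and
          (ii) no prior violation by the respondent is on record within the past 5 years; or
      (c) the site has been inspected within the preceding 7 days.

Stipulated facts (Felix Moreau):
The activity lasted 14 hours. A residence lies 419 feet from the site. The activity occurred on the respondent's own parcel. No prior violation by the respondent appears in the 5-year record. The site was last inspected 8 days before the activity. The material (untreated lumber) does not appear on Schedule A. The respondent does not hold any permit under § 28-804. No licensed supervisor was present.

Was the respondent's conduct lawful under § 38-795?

No — unlawful.

(a) holds permit — fails.
(b) own property — met.
(1): F OR T → true.
(A) ≤ 6 hrs duration — not met.
(B) no residence in 500 ft — not satisfied.
(i) = F OR F = false.
(ii) not (supervisor present) — met.
So (a) is not satisfied (F AND T).
(i) Schedule A material — not met.
(ii) no prior violation — holds.
So (b) is not satisfied (F AND T).
(c) site inspected — not met.
So (2) is not satisfied (F OR F OR F).
So Overall is not satisfied (T AND F).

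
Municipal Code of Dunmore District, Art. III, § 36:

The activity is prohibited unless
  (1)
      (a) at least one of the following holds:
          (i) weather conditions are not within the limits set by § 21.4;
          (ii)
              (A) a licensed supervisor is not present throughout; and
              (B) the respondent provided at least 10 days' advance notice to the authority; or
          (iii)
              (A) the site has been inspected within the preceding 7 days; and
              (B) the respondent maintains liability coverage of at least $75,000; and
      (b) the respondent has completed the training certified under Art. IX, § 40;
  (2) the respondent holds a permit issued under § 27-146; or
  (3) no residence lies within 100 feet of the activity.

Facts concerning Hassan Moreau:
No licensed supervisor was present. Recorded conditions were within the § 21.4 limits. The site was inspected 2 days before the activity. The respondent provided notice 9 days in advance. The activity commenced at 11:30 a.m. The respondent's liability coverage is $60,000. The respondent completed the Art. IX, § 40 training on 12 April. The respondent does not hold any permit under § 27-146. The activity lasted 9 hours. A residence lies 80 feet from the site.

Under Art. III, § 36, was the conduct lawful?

No — unlawful.

(i) not (weather ok) — not met.
(A) not (supervisor present) — satisfied.
(B) ≥10 days' notice — fails.
(ii) = T AND F = false.
(A) site inspected — met.
(B) coverage ≥ $75,000 — not satisfied.
(iii) = T AND F = false.
So (a) is not satisfied (F OR F OR F).
(b) training certified — met.
(1): F AND T → false.
(2) holds permit — not satisfied.
(3) no residence in 100 ft — not met.
Overall: F OR F OR F → false.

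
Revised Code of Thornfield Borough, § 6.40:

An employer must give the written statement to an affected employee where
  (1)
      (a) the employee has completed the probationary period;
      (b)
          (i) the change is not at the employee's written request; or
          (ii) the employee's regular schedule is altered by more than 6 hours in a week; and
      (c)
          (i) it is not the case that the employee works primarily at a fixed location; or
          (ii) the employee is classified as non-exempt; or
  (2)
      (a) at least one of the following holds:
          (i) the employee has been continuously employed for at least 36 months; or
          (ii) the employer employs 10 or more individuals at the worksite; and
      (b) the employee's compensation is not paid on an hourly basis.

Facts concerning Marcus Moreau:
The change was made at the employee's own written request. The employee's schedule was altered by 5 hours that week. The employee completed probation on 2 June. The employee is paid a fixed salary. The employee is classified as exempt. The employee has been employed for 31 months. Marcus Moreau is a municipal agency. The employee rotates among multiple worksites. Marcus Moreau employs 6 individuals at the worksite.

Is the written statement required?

(a) past probation — satisfied.
(i) not employee-requested — not met.
(ii) schedule shift > 6h — not met.
So (b) is not satisfied (F OR F).
(i) not (fixed location) — met.
(ii) non-exempt — not met.
So (c) is satisfied (T OR F).
(1): T AND F AND T → false.
(i) tenure ≥ 36 mo. — not satisfied.
(ii) ≥ 10 at site — not met.
(a) = F OR F = false.
(b) not (hourly-paid) — satisfied.
(2): F AND T → false.
Overall: F OR F → false.

No — not required.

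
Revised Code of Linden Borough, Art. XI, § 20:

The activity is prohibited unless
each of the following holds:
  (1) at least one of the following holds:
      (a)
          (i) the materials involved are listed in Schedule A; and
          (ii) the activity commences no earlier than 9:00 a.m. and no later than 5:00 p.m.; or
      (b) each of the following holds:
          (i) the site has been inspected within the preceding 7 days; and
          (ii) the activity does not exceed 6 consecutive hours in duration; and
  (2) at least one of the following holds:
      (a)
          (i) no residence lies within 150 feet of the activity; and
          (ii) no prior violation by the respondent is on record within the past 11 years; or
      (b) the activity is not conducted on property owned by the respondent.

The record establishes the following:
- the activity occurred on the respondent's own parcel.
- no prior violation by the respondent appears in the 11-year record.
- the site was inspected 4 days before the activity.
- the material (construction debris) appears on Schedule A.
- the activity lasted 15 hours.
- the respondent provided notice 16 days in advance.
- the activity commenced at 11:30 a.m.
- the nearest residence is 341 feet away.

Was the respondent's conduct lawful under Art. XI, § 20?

Yes — lawful.

(i) Schedule A material — holds.
(ii) start within hours — met.
(a) = T AND T = true.
(i) site inspected — satisfied.
(ii) ≤ 6 hrs duration — not met.
So (b) is not satisfied (T AND F).
(1): T OR F → true.
(i) no residence in 150 ft — met.
(ii) no prior violation — satisfied.
So (a) is satisfied (T AND T).
(b) not (own property) — not met.
(2): T OR F → true.
So Overall is satisfied (T AND T).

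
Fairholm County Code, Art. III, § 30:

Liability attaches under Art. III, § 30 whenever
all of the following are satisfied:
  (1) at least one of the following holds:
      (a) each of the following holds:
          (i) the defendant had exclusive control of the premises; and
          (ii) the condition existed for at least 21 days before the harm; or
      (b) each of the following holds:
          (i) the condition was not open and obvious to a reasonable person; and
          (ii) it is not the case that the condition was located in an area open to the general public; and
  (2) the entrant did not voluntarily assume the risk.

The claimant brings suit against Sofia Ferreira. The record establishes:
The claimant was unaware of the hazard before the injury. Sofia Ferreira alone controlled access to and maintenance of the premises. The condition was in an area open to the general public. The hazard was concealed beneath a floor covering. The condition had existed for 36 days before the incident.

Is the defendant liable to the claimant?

(i) exclusive control — satisfied.
(ii) condition ≥21 days old — met.
(a) = T AND T = true.
(i) not open/obvious — met.
(ii) not (public area) — not met.
So (b) is not satisfied (T AND F).
So (1) is satisfied (T OR F).
(2) no assumed risk — met.
Overall: T AND T → true.

Yes — liable.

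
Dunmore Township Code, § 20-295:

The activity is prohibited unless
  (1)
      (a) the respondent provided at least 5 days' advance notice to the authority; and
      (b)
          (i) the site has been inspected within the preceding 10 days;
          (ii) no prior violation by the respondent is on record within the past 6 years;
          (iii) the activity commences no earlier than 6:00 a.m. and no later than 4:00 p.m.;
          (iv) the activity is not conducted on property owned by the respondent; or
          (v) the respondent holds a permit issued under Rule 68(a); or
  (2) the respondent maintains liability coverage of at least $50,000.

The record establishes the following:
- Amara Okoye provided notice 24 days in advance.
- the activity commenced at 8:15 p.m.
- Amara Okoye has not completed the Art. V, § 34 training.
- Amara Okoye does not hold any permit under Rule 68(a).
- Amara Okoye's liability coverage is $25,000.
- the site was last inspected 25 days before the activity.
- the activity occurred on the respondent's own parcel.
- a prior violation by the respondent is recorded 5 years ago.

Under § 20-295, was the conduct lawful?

(a) ≥5 days' notice — satisfied.
(i) site inspected — not satisfied.
(ii) no prior violation — not satisfied.
(iii) start within hours — not met.
(iv) not (own property) — not met.
(v) holds permit — fails.
So (b) is not satisfied (F OR F OR F OR F OR F).
(1): T AND F → false.
(2) coverage ≥ $50,000 — fails.
Overall: F OR F → false.

No — unlawful.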